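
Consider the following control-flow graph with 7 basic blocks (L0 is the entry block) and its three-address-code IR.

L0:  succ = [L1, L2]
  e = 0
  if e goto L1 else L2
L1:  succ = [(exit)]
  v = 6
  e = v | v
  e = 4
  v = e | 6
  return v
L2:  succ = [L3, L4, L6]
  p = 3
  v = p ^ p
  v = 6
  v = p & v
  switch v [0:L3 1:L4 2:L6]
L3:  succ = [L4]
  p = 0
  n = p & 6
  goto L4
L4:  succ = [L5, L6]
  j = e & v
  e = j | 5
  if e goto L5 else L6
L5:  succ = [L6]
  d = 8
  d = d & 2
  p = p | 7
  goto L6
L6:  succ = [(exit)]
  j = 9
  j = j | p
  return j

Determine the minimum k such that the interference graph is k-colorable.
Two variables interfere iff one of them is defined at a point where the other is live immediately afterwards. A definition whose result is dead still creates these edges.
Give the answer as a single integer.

Block summaries:
  L0: def={e} ue=∅
  L1: def={e,v} ue=∅
  L2: def={p,v} ue=∅
  L3: def={n,p} ue=∅
  L4: def={e,j} ue={e,v}
  L5: def={d,p} ue={p}
  L6: def={j} ue={p}

Live sets:
  L0: in=∅ out={e}
  L1: in=∅ out=∅
  L2: in={e} out={e,p,v}
  L3: in={e,v} out={e,p,v}
  L4: in={e,p,v} out={p}
  L5: in={p} out={p}
  L6: in={p} out=∅

Interfere edges:
  d↔{p}
  e↔{n,p,v}
  j↔{p}
  n↔{e,p,v}
  p↔{d,e,j,n,v}
  v↔{e,n,p}

Colouring:
  clique {e,n,p,v} ⇒ need ≥ 4
  4-colouring: c0={p}  c1={d,e,j}  c2={n}  c3={v}
  χ = 4

Answer: 4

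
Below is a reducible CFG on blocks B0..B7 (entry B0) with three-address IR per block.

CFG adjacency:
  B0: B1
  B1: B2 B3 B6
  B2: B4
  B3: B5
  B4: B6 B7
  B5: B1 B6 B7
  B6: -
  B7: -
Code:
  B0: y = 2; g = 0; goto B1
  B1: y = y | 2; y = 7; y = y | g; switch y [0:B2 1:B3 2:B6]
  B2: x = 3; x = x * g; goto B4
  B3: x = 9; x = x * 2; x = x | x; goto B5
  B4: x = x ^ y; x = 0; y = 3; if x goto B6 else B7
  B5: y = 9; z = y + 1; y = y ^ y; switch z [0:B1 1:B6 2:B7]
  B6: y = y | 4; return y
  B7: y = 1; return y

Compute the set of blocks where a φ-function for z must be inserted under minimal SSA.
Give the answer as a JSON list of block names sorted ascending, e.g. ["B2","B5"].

idom tree: B1←B0 B2←B1 B3←B1 B4←B2 B5←B3 B6←B1 B7←B1
Join-block Dom:
  B1: preds {B0,B5}: {B0} ∩ {B0,B1,B3,B5} = {B0}; idom=B0
  B6: preds {B1,B4,B5}: {B0,B1} ∩ {B0,B1,B2,B4} ∩ {B0,B1,B3,B5} = {B0,B1}; idom=B1
  B7: preds {B4,B5}: {B0,B1,B2,B4} ∩ {B0,B1,B3,B5} = {B0,B1}; idom=B1

Frontier:
  B1←B0: walk · to B0
  B1←B5: walk B5→B3→B1 to B0
  B6←B1: walk · to B1
  B6←B4: walk B4→B2 to B1
  B6←B5: walk B5→B3 to B1
  B7←B4: walk B4→B2 to B1
  B7←B5: walk B5→B3 to B1
  DF(B0)=∅
  DF(B1)={B1}
  DF(B2)={B6,B7}
  DF(B3)={B1,B6,B7}
  DF(B4)={B6,B7}
  DF(B5)={B1,B6,B7}
  DF(B6)=∅
  DF(B7)=∅

φ for z: defs {B5}
  DF⁺ = {B1,B6,B7}

Answer: ["B1", "B6", "B7"]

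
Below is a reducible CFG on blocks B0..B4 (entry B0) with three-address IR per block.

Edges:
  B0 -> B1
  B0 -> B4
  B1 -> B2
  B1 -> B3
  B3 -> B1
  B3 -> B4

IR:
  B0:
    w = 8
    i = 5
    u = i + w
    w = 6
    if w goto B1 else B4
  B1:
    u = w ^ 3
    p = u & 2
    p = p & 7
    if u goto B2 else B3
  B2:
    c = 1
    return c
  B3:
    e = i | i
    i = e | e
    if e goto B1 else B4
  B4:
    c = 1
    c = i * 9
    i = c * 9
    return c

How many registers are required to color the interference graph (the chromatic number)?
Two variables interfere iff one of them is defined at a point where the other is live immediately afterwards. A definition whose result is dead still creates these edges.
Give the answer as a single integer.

Answer: 4

Working:
Block summaries:
  B0: {i,u,w} / ∅
  B1: {p,u} / {w}
  B2: {c} / ∅
  B3: {e,i} / {i}
  B4: {c,i} / {i}

Liveness:
  B0 li=∅ lo={i,w}
  B1 li={i,w} lo={i,w}
  B2 li=∅ lo=∅
  B3 li={i,w} lo={i,w}
  B4 li={i} lo=∅

Conflict graph:
  c: {i}
  e: {i,w}
  i: {c,e,p,u,w}
  p: {i,u,w}
  u: {i,p,w}
  w: {e,i,p,u}

Chromatic number:
  {i,p,u,w} pairwise interfere (4-clique) ⇒ χ ≥ 4
  4-colouring: c0={i}  c1={c,w}  c2={e,p}  c3={u}
  χ = 4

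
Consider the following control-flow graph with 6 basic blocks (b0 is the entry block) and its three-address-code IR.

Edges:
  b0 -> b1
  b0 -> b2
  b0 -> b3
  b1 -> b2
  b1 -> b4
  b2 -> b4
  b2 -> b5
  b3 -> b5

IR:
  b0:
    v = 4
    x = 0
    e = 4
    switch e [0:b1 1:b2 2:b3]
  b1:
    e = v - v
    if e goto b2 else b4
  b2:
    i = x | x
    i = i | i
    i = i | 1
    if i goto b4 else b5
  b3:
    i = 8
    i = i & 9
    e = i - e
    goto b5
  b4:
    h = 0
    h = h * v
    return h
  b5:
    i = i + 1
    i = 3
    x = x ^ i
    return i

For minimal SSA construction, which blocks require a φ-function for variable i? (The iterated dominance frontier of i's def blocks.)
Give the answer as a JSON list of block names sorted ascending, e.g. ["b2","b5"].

idom tree: b1←b0 b2←b0 b3←b0 b4←b0 b5←b0
Join-block Dom:
  b2: preds {b0,b1}: {b0} ∩ {b0,b1} = {b0}; idom=b0
  b4: preds {b1,b2}: {b0,b1} ∩ {b0,b2} = {b0}; idom=b0
  b5: preds {b2,b3}: {b0,b2} ∩ {b0,b3} = {b0}; idom=b0

Frontier:
  b2←b0: walk · to b0
  b2←b1: walk b1 to b0
  b4←b1: walk b1 to b0
  b4←b2: walk b2 to b0
  b5←b2: walk b2 to b0
  b5←b3: walk b3 to b0
  DF(b0)=∅
  DF(b1)={b2,b4}
  DF(b2)={b4,b5}
  DF(b3)={b5}
  DF(b4)=∅
  DF(b5)=∅

φ for i: defs {b2,b3,b5}
  DF⁺ = {b4,b5}

Answer: ["b4", "b5"]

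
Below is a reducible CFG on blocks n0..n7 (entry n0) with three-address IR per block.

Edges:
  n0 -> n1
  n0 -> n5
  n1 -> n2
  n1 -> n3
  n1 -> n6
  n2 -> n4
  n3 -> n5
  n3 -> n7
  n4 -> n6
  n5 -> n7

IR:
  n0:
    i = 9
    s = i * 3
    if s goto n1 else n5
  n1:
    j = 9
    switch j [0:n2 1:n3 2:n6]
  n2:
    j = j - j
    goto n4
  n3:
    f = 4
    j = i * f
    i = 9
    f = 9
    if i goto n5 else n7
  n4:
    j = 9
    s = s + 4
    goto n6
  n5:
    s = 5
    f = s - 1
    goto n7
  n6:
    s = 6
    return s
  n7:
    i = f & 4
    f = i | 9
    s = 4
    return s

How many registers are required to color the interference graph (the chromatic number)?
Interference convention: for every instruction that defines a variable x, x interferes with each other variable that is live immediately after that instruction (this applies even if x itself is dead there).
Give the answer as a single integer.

Answer: 3

Analysis:
def/use:
  n0 def {i,s} use ∅
  n1 def {j} use ∅
  n2 def {j} use {j}
  n3 def {f,i,j} use {i}
  n4 def {j,s} use {s}
  n5 def {f,s} use ∅
  n6 def {s} use ∅
  n7 def {f,i,s} use {f}

Liveness:
  n0: in=∅ out={i,s}
  n1: in={i,s} out={i,j,s}
  n2: in={j,s} out={s}
  n3: in={i} out={f}
  n4: in={s} out=∅
  n5: in=∅ out={f}
  n6: in=∅ out=∅
  n7: in={f} out=∅

Interfere edges:
  f — {i}
  i — {f,j,s}
  j — {i,s}
  s — {i,j}

Registers:
  {i,j,s} pairwise interfere (3-clique) ⇒ χ ≥ 3
  3-colouring: c0={i}  c1={f,j}  c2={s}
  χ = 3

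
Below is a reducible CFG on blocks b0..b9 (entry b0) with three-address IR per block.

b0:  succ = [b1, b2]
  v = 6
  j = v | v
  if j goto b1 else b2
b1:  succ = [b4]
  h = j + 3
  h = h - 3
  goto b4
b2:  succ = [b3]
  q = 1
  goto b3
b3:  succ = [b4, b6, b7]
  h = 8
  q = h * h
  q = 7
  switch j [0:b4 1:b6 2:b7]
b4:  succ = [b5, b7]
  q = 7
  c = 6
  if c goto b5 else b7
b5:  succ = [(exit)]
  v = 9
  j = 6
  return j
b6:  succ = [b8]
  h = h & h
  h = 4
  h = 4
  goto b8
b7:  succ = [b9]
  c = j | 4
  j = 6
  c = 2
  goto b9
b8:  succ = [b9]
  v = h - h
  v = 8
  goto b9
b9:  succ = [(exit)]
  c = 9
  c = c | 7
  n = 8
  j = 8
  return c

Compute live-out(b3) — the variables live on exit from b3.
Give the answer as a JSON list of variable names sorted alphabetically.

Answer: ["h", "j"]

Working:
Per-block:
  b0 def {j,v} use ∅
  b1 def {h} use {j}
  b2 def {q} use ∅
  b3 def {h,q} use {j}
  b4 def {c,q} use ∅
  b5 def {j,v} use ∅
  b6 def {h} use {h}
  b7 def {c,j} use {j}
  b8 def {v} use {h}
  b9 def {c,j,n} use ∅

Liveness:
  b0: in=∅ out={j}
  b1: in={j} out={j}
  b2: in={j} out={j}
  b3: in={j} out={h,j}
  b4: in={j} out={j}
  b5: in=∅ out=∅
  b6: in={h} out={h}
  b7: in={j} out=∅
  b8: in={h} out=∅
  b9: in=∅ out=∅

live-out(b3) = ["h", "j"]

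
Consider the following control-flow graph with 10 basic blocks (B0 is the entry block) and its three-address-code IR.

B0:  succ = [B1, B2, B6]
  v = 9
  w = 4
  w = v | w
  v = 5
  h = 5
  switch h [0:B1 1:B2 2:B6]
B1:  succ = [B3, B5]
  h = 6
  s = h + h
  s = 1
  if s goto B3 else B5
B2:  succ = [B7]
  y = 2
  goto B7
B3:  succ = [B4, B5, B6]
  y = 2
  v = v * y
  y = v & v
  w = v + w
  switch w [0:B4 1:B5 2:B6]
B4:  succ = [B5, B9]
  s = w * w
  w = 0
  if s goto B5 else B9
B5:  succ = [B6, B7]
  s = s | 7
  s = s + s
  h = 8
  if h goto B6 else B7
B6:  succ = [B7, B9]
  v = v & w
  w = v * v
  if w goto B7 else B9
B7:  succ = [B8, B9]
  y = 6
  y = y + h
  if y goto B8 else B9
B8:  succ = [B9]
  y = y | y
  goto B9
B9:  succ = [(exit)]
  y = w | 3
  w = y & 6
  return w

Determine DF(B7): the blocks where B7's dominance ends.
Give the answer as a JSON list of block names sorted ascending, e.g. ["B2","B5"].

idom tree: B1←B0 B2←B0 B3←B1 B4←B3 B5←B1 B6←B0 B7←B0 B8←B7 B9←B0
Join-block Dom:
  B5: preds {B1,B3,B4}: {B0,B1} ∩ {B0,B1,B3} ∩ {B0,B1,B3,B4} = {B0,B1}; idom=B1
  B6: preds {B0,B3,B5}: {B0} ∩ {B0,B1,B3} ∩ {B0,B1,B5} = {B0}; idom=B0
  B7: preds {B2,B5,B6}: {B0,B2} ∩ {B0,B1,B5} ∩ {B0,B6} = {B0}; idom=B0
  B9: preds {B4,B6,B7,B8}: {B0,B1,B3,B4} ∩ {B0,B6} ∩ {B0,B7} ∩ {B0,B7,B8} = {B0}; idom=B0

DF walk-up:
  B5←B1: walk · to B1
  B5←B3: walk B3 to B1
  B5←B4: walk B4→B3 to B1
  B6←B0: walk · to B0
  B6←B3: walk B3→B1 to B0
  B6←B5: walk B5→B1 to B0
  B7←B2: walk B2 to B0
  B7←B5: walk B5→B1 to B0
  B7←B6: walk B6 to B0
  B9←B4: walk B4→B3→B1 to B0
  B9←B6: walk B6 to B0
  B9←B7: walk B7 to B0
  B9←B8: walk B8→B7 to B0
  B0 → ∅
  B1 → {B6,B7,B9}
  B2 → {B7}
  B3 → {B5,B6,B9}
  B4 → {B5,B9}
  B5 → {B6,B7}
  B6 → {B7,B9}
  B7 → {B9}
  B8 → {B9}
  B9 → ∅

DF(B7) = ["B9"]

Answer: ["B9"]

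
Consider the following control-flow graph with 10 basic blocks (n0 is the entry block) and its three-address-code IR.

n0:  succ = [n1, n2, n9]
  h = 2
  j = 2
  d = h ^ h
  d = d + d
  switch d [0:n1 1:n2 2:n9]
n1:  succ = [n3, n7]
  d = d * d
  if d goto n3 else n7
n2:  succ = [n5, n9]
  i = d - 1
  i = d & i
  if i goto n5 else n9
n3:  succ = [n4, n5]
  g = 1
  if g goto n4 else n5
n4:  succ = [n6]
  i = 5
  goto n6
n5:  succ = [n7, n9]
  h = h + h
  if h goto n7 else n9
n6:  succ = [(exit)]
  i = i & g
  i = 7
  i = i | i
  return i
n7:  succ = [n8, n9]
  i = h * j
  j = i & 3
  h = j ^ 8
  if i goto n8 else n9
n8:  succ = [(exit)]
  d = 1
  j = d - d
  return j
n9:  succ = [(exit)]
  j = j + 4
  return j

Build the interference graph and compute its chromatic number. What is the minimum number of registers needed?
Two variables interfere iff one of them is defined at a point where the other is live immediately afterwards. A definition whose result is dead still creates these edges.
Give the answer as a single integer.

def/use:
  n0: {d,h,j} / ∅
  n1: {d} / {d}
  n2: {i} / {d}
  n3: {g} / ∅
  n4: {i} / ∅
  n5: {h} / {h}
  n6: {i} / {g,i}
  n7: {h,i,j} / {h,j}
  n8: {d,j} / ∅
  n9: {j} / {j}

Backward fixpoint:
  live n0: ∅→{d,h,j}
  live n1: {d,h,j}→{h,j}
  live n2: {d,h,j}→{h,j}
  live n3: {h,j}→{g,h,j}
  live n4: {g}→{g,i}
  live n5: {h,j}→{h,j}
  live n6: {g,i}→∅
  live n7: {h,j}→{j}
  live n8: ∅→∅
  live n9: {j}→∅

Interfere edges:
  d↔{h,i,j}
  g↔{h,i,j}
  h↔{d,g,i,j}
  i↔{d,g,h,j}
  j↔{d,g,h,i}

Chromatic number:
  {d,h,i,j} pairwise interfere (4-clique) ⇒ χ ≥ 4
  4-colouring: R0={h}  R1={i}  R2={j}  R3={d,g}
  χ = 4

Answer: 4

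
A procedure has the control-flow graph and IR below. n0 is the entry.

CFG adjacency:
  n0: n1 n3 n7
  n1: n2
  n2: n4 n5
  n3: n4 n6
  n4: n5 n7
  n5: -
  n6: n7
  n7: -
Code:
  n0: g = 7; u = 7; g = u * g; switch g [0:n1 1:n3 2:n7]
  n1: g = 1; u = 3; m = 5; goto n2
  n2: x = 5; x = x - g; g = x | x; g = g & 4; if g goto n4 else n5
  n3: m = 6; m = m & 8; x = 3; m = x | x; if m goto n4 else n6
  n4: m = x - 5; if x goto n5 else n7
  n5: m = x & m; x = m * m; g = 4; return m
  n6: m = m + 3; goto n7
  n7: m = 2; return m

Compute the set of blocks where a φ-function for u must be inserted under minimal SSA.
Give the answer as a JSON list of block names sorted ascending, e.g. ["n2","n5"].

idom tree: n1←n0 n2←n1 n3←n0 n4←n0 n5←n0 n6←n3 n7←n0
Dom∩ at merges:
  n4: preds {n2,n3}: {n0,n1,n2} ∩ {n0,n3} = {n0}; idom=n0
  n5: preds {n2,n4}: {n0,n1,n2} ∩ {n0,n4} = {n0}; idom=n0
  n7: preds {n0,n4,n6}: {n0} ∩ {n0,n4} ∩ {n0,n3,n6} = {n0}; idom=n0

DF derivation:
  join n4 pred n2: n2→n1 stop@n0
  join n4 pred n3: n3 stop@n0
  join n5 pred n2: n2→n1 stop@n0
  join n5 pred n4: n4 stop@n0
  join n7 pred n0: · stop@n0
  join n7 pred n4: n4 stop@n0
  join n7 pred n6: n6→n3 stop@n0
  DF(n0)=∅
  DF(n1)={n4,n5}
  DF(n2)={n4,n5}
  DF(n3)={n4,n7}
  DF(n4)={n5,n7}
  DF(n5)=∅
  DF(n6)={n7}
  DF(n7)=∅

φ for u: defs {n0,n1}
  DF⁺ = {n4,n5,n7}

Answer: ["n4", "n5", "n7"]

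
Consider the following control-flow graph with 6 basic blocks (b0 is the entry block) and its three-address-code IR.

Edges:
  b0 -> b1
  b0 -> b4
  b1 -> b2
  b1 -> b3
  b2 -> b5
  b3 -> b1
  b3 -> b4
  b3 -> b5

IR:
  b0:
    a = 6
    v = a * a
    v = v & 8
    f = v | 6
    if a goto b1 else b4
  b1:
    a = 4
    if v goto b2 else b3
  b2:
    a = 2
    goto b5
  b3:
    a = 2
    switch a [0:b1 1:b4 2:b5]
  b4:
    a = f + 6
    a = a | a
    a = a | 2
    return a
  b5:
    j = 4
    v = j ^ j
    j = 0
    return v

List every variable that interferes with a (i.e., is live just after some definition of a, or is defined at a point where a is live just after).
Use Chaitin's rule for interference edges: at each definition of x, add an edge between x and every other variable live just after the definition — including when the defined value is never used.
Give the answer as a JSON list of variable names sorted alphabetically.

def/use:
  b0: {a,f,v} / ∅
  b1: {a} / {v}
  b2: {a} / ∅
  b3: {a} / ∅
  b4: {a} / {f}
  b5: {j,v} / ∅

Backward fixpoint:
  b0 li=∅ lo={f,v}
  b1 li={f,v} lo={f,v}
  b2 li=∅ lo=∅
  b3 li={f,v} lo={f,v}
  b4 li={f} lo=∅
  b5 li=∅ lo=∅

Interfere edges:
  a: {f,v}
  f: {a,v}
  j: {v}
  v: {a,f,j}

N(a) = ["f", "v"]

Answer: ["f", "v"]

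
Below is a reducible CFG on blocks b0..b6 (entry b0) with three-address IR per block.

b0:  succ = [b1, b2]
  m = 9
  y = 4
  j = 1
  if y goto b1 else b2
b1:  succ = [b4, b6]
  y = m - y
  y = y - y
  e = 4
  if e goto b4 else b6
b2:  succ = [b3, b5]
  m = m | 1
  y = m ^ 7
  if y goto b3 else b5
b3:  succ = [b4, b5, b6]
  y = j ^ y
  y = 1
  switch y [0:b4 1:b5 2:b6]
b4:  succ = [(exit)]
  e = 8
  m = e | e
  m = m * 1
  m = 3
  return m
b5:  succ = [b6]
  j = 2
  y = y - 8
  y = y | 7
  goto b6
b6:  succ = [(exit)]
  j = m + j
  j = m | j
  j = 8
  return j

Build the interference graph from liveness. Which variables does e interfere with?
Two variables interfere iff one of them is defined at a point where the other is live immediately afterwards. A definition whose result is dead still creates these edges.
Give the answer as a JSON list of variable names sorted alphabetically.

Answer: ["j", "m"]

Analysis:
Block summaries:
  b0: def={j,m,y} ue=∅
  b1: def={e,y} ue={m,y}
  b2: def={m,y} ue={m}
  b3: def={y} ue={j,y}
  b4: def={e,m} ue=∅
  b5: def={j,y} ue={y}
  b6: def={j} ue={j,m}

Liveness:
  live b0: ∅→{j,m,y}
  live b1: {j,m,y}→{j,m}
  live b2: {j,m}→{j,m,y}
  live b3: {j,m,y}→{j,m,y}
  live b4: ∅→∅
  live b5: {m,y}→{j,m}
  live b6: {j,m}→∅

Interference:
  e: {j,m}
  j: {e,m,y}
  m: {e,j,y}
  y: {j,m}

N(e) = ["j", "m"]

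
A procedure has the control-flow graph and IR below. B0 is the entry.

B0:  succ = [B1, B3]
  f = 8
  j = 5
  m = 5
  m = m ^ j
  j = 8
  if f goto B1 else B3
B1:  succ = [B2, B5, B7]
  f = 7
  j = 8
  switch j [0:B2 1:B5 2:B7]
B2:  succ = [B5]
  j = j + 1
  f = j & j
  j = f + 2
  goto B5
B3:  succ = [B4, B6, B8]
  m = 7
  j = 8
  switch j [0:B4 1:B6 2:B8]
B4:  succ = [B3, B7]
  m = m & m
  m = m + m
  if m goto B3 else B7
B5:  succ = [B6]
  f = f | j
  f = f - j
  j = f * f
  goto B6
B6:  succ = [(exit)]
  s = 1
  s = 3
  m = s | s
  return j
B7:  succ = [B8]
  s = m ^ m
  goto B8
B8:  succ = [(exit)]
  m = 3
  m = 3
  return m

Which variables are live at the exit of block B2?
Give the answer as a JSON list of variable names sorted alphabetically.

Answer: ["f", "j"]

Derivation:
Block summaries:
  B0 def {f,j,m} use ∅
  B1 def {f,j} use ∅
  B2 def {f,j} use {j}
  B3 def {j,m} use ∅
  B4 def {m} use {m}
  B5 def {f,j} use {f,j}
  B6 def {m,s} use {j}
  B7 def {s} use {m}
  B8 def {m} use ∅

Liveness:
  B0: in=∅ out={m}
  B1: in={m} out={f,j,m}
  B2: in={j} out={f,j}
  B3: in=∅ out={j,m}
  B4: in={m} out={m}
  B5: in={f,j} out={j}
  B6: in={j} out=∅
  B7: in={m} out=∅
  B8: in=∅ out=∅

live-out(B2) = ["f", "j"]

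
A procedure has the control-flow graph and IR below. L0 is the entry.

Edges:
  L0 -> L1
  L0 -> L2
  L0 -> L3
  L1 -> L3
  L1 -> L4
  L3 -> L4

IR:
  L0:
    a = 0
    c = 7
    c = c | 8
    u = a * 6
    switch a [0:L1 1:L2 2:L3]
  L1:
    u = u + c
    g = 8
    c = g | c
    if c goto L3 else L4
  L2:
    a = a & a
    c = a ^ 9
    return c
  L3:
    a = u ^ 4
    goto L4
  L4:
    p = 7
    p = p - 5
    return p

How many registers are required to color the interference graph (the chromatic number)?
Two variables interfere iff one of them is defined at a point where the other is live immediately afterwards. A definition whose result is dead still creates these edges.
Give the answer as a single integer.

Answer: 3

Working:
Block summaries:
  L0 def {a,c,u} use ∅
  L1 def {c,g,u} use {c,u}
  L2 def {a,c} use {a}
  L3 def {a} use {u}
  L4 def {p} use ∅

Backward fixpoint:
  live L0: ∅→{a,c,u}
  live L1: {c,u}→{u}
  live L2: {a}→∅
  live L3: {u}→∅
  live L4: ∅→∅

Interfere edges:
  a↔{c,u}
  c↔{a,g,u}
  g↔{c,u}
  p↔∅
  u↔{a,c,g}

Registers:
  {a,c,u} pairwise interfere (3-clique) ⇒ χ ≥ 3
  assign a→c2 c→c0 g→c2 p→c0 u→c1 — no edge inside a register ⇒ χ ≤ 3
  χ = 3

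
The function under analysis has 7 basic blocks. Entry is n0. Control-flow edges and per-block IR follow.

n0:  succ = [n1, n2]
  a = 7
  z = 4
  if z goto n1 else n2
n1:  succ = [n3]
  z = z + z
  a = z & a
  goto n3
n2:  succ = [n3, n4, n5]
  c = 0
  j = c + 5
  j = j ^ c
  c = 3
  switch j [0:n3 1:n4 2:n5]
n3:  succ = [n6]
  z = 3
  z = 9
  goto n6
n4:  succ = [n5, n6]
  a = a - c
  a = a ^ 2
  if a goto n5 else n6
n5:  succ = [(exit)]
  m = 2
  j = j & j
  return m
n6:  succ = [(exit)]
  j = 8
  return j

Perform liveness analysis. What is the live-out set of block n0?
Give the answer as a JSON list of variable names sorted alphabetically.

Answer: ["a", "z"]

Working:
Block summaries:
  n0: def={a,z} ue=∅
  n1: def={a,z} ue={a,z}
  n2: def={c,j} ue=∅
  n3: def={z} ue=∅
  n4: def={a} ue={a,c}
  n5: def={j,m} ue={j}
  n6: def={j} ue=∅

Liveness:
  n0 li=∅ lo={a,z}
  n1 li={a,z} lo=∅
  n2 li={a} lo={a,c,j}
  n3 li=∅ lo=∅
  n4 li={a,c,j} lo={j}
  n5 li={j} lo=∅
  n6 li=∅ lo=∅

live-out(n0) = ["a", "z"]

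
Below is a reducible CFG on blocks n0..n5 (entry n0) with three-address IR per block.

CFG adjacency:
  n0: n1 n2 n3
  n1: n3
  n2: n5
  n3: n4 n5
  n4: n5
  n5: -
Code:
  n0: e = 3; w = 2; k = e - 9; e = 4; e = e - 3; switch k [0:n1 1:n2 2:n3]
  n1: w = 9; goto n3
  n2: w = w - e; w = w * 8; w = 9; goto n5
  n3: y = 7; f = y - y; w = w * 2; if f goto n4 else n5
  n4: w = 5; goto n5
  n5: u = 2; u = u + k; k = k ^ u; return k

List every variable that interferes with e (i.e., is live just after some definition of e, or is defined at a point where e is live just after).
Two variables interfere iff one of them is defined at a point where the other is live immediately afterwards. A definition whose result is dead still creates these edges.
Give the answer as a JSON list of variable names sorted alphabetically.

Answer: ["k", "w"]

Derivation:
def/use:
  n0: {e,k,w} / ∅
  n1: {w} / ∅
  n2: {w} / {e,w}
  n3: {f,w,y} / {w}
  n4: {w} / ∅
  n5: {k,u} / {k}

Backward fixpoint:
  n0: in=∅ out={e,k,w}
  n1: in={k} out={k,w}
  n2: in={e,k,w} out={k}
  n3: in={k,w} out={k}
  n4: in={k} out={k}
  n5: in={k} out=∅

Interference:
  e — {k,w}
  f — {k,w}
  k — {e,f,u,w,y}
  u — {k}
  w — {e,f,k,y}
  y — {k,w}

N(e) = ["k", "w"]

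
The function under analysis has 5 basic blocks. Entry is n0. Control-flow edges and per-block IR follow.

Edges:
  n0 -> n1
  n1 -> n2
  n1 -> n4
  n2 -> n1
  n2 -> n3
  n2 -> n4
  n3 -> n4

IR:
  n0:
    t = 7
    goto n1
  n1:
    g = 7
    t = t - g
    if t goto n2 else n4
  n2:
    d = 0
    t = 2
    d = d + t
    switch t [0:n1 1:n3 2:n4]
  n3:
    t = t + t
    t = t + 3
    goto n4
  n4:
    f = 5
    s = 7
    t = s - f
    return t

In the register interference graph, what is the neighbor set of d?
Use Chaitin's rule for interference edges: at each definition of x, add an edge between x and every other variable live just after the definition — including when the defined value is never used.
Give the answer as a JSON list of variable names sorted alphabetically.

Block summaries:
  n0: def={t} ue=∅
  n1: def={g,t} ue={t}
  n2: def={d,t} ue=∅
  n3: def={t} ue={t}
  n4: def={f,s,t} ue=∅

Liveness:
  n0: in=∅ out={t}
  n1: in={t} out=∅
  n2: in=∅ out={t}
  n3: in={t} out=∅
  n4: in=∅ out=∅

Interference:
  d↔{t}
  f↔{s}
  g↔{t}
  s↔{f}
  t↔{d,g}

N(d) = ["t"]

Answer: ["t"]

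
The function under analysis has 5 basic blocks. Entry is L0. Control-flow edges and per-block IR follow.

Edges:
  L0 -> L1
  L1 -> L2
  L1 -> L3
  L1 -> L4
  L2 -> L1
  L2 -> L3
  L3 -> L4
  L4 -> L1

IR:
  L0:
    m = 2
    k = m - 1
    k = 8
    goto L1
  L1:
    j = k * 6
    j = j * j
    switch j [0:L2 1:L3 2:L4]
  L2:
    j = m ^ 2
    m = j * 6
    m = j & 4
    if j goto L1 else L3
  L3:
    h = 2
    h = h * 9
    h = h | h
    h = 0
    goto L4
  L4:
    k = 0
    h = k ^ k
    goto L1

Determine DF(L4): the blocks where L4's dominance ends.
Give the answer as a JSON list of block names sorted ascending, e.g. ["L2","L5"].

Answer: ["L1"]

Derivation:
idom tree: L1←L0 L2←L1 L3←L1 L4←L1
Join-block Dom:
  L1: preds {L0,L2,L4}: {L0} ∩ {L0,L1,L2} ∩ {L0,L1,L4} = {L0}; idom=L0
  L3: preds {L1,L2}: {L0,L1} ∩ {L0,L1,L2} = {L0,L1}; idom=L1
  L4: preds {L1,L3}: {L0,L1} ∩ {L0,L1,L3} = {L0,L1}; idom=L1

Frontier:
  join L1 pred L0: · stop@L0
  join L1 pred L2: L2→L1 stop@L0
  join L1 pred L4: L4→L1 stop@L0
  join L3 pred L1: · stop@L1
  join L3 pred L2: L2 stop@L1
  join L4 pred L1: · stop@L1
  join L4 pred L3: L3 stop@L1
  DF(L0)=∅
  DF(L1)={L1}
  DF(L2)={L1,L3}
  DF(L3)={L4}
  DF(L4)={L1}

DF(L4) = ["L1"]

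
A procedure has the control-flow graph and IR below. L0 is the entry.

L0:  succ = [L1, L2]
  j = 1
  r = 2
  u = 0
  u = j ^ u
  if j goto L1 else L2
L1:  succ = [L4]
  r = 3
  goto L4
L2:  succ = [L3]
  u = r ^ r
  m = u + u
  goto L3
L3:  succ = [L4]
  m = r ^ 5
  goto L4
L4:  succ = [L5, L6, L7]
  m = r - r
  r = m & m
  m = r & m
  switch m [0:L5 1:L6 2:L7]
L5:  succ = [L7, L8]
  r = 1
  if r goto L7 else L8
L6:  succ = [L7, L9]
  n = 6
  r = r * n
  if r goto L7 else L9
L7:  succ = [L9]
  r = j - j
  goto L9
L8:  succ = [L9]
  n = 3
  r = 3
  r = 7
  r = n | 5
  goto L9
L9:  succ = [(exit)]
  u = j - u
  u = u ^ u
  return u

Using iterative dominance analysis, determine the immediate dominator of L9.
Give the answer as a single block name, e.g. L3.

idom tree: L1←L0 L2←L0 L3←L2 L4←L0 L5←L4 L6←L4 L7←L4 L8←L5 L9←L4
Join-block Dom:
  L4: preds {L1,L3}: {L0,L1} ∩ {L0,L2,L3} = {L0}; idom=L0
  L7: preds {L4,L5,L6}: {L0,L4} ∩ {L0,L4,L5} ∩ {L0,L4,L6} = {L0,L4}; idom=L4
  L9: preds {L6,L7,L8}: {L0,L4,L6} ∩ {L0,L4,L7} ∩ {L0,L4,L5,L8} = {L0,L4}; idom=L4

idom(L9) = L4

Answer: L4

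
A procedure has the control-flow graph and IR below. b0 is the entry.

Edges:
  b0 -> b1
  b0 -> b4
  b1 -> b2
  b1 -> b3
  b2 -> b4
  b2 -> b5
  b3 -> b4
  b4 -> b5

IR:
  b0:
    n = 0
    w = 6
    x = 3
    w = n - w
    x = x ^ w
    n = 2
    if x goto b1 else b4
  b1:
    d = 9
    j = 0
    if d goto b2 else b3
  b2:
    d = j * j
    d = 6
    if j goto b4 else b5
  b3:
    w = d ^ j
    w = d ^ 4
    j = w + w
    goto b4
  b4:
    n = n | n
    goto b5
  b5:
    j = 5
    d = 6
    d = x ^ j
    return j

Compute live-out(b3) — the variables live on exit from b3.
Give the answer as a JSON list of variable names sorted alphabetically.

Answer: ["n", "x"]

Derivation:
Block summaries:
  b0: {n,w,x} / ∅
  b1: {d,j} / ∅
  b2: {d} / {j}
  b3: {j,w} / {d,j}
  b4: {n} / {n}
  b5: {d,j} / {x}

Backward fixpoint:
  b0: in=∅ out={n,x}
  b1: in={n,x} out={d,j,n,x}
  b2: in={j,n,x} out={n,x}
  b3: in={d,j,n,x} out={n,x}
  b4: in={n,x} out={x}
  b5: in={x} out=∅

live-out(b3) = ["n", "x"]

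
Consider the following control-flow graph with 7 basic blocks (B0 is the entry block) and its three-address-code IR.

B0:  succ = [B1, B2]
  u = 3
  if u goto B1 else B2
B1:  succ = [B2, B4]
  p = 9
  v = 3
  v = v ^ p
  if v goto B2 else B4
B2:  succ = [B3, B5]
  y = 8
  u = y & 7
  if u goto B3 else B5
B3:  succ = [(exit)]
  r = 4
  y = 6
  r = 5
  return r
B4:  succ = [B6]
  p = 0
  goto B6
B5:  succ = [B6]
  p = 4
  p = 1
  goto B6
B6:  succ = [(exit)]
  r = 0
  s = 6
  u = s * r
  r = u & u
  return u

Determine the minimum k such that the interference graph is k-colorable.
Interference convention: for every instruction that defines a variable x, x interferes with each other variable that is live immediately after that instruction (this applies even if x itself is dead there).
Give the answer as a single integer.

Block summaries:
  B0: def={u} ue=∅
  B1: def={p,v} ue=∅
  B2: def={u,y} ue=∅
  B3: def={r,y} ue=∅
  B4: def={p} ue=∅
  B5: def={p} ue=∅
  B6: def={r,s,u} ue=∅

Backward fixpoint:
  live B0: ∅→∅
  live B1: ∅→∅
  live B2: ∅→∅
  live B3: ∅→∅
  live B4: ∅→∅
  live B5: ∅→∅
  live B6: ∅→∅

Conflict graph:
  p↔{v}
  r↔{s,u}
  s↔{r}
  u↔{r}
  v↔{p}
  y↔∅

Chromatic number:
  {p,v} pairwise interfere (2-clique) ⇒ χ ≥ 2
  assign p→c0 r→c0 s→c1 u→c1 v→c1 y→c0 — no edge inside a register ⇒ χ ≤ 2
  χ = 2

Answer: 2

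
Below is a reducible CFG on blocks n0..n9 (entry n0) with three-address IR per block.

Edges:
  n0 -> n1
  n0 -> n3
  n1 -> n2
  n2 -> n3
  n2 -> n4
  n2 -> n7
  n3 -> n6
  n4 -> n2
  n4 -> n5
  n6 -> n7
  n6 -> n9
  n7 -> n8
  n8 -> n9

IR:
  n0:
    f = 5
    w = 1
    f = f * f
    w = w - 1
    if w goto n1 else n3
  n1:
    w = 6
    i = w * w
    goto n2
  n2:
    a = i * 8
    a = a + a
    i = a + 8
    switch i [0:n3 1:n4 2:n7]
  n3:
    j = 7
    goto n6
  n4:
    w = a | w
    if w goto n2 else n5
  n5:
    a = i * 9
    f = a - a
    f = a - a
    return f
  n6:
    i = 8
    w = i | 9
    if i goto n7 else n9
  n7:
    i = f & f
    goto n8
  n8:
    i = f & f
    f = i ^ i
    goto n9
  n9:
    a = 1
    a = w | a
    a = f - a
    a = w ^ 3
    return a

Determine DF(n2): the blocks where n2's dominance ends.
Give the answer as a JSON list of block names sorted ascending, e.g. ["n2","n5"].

idom tree: n1←n0 n2←n1 n3←n0 n4←n2 n5←n4 n6←n3 n7←n0 n8←n7 n9←n0
Dom at joins:
  n2: preds {n1,n4}: {n0,n1} ∩ {n0,n1,n2,n4} = {n0,n1}; idom=n1
  n3: preds {n0,n2}: {n0} ∩ {n0,n1,n2} = {n0}; idom=n0
  n7: preds {n2,n6}: {n0,n1,n2} ∩ {n0,n3,n6} = {n0}; idom=n0
  n9: preds {n6,n8}: {n0,n3,n6} ∩ {n0,n7,n8} = {n0}; idom=n0

DF derivation:
  n2←n1: walk · to n1
  n2←n4: walk n4→n2 to n1
  n3←n0: walk · to n0
  n3←n2: walk n2→n1 to n0
  n7←n2: walk n2→n1 to n0
  n7←n6: walk n6→n3 to n0
  n9←n6: walk n6→n3 to n0
  n9←n8: walk n8→n7 to n0
  n0: DF=∅
  n1: DF={n3,n7}
  n2: DF={n2,n3,n7}
  n3: DF={n7,n9}
  n4: DF={n2}
  n5: DF=∅
  n6: DF={n7,n9}
  n7: DF={n9}
  n8: DF={n9}
  n9: DF=∅

DF(n2) = ["n2", "n3", "n7"]

Answer: ["n2", "n3", "n7"]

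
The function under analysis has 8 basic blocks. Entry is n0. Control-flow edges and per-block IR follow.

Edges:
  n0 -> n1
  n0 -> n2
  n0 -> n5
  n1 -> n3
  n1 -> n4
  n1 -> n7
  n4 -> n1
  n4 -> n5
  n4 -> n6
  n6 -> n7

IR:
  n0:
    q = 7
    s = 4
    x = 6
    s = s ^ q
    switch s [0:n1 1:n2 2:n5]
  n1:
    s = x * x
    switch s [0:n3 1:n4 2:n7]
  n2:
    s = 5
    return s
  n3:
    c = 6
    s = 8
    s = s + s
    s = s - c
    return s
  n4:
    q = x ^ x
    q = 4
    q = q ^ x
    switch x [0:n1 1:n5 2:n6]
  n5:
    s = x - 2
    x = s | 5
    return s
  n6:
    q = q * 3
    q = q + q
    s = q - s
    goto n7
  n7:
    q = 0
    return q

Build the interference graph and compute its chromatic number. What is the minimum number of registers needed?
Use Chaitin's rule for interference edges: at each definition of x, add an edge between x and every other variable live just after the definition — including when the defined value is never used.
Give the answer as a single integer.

Answer: 3

Analysis:
Per-block:
  n0: def={q,s,x} ue=∅
  n1: def={s} ue={x}
  n2: def={s} ue=∅
  n3: def={c,s} ue=∅
  n4: def={q} ue={x}
  n5: def={s,x} ue={x}
  n6: def={q,s} ue={q,s}
  n7: def={q} ue=∅

Backward fixpoint:
  live n0: ∅→{x}
  live n1: {x}→{s,x}
  live n2: ∅→∅
  live n3: ∅→∅
  live n4: {s,x}→{q,s,x}
  live n5: {x}→∅
  live n6: {q,s}→∅
  live n7: ∅→∅

Interfere edges:
  c: {s}
  q: {s,x}
  s: {c,q,x}
  x: {q,s}

Colouring:
  clique {q,s,x} ⇒ need ≥ 3
  assign c→R1 q→R1 s→R0 x→R2 — no edge inside a register ⇒ χ ≤ 3
  χ = 3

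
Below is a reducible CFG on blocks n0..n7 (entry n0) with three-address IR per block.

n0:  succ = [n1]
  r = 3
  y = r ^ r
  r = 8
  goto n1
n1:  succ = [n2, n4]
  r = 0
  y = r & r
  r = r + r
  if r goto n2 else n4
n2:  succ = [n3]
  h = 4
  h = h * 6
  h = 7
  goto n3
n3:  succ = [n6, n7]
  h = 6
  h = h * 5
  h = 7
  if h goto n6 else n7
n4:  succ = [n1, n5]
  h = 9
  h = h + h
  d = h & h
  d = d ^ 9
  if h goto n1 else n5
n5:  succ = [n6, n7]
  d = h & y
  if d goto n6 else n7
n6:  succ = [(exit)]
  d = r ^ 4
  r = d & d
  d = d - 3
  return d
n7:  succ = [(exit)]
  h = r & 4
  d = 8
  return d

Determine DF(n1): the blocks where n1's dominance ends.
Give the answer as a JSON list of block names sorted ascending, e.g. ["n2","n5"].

idom tree: n1←n0 n2←n1 n3←n2 n4←n1 n5←n4 n6←n1 n7←n1
Dom∩ at merges:
  n1: preds {n0,n4}: {n0} ∩ {n0,n1,n4} = {n0}; idom=n0
  n6: preds {n3,n5}: {n0,n1,n2,n3} ∩ {n0,n1,n4,n5} = {n0,n1}; idom=n1
  n7: preds {n3,n5}: {n0,n1,n2,n3} ∩ {n0,n1,n4,n5} = {n0,n1}; idom=n1

DF derivation:
  n1←n0: walk · to n0
  n1←n4: walk n4→n1 to n0
  n6←n3: walk n3→n2 to n1
  n6←n5: walk n5→n4 to n1
  n7←n3: walk n3→n2 to n1
  n7←n5: walk n5→n4 to n1
  DF(n0)=∅
  DF(n1)={n1}
  DF(n2)={n6,n7}
  DF(n3)={n6,n7}
  DF(n4)={n1,n6,n7}
  DF(n5)={n6,n7}
  DF(n6)=∅
  DF(n7)=∅

DF(n1) = ["n1"]

Answer: ["n1"]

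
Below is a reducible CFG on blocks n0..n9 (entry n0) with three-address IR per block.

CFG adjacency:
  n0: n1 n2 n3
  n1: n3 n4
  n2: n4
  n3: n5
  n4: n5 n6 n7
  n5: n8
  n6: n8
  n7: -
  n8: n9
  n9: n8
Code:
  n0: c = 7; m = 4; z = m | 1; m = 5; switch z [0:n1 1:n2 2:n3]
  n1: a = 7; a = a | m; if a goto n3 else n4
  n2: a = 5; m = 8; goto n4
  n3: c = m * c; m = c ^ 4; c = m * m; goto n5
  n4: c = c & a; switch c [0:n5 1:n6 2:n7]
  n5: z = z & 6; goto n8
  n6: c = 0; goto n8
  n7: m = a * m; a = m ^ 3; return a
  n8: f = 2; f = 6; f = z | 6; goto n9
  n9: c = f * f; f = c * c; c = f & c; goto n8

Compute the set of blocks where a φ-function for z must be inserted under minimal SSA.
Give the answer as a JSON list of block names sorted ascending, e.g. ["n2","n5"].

Answer: ["n8"]

Analysis:
idom tree: n1←n0 n2←n0 n3←n0 n4←n0 n5←n0 n6←n4 n7←n4 n8←n0 n9←n8
Dom at joins:
  n3: preds {n0,n1}: {n0} ∩ {n0,n1} = {n0}; idom=n0
  n4: preds {n1,n2}: {n0,n1} ∩ {n0,n2} = {n0}; idom=n0
  n5: preds {n3,n4}: {n0,n3} ∩ {n0,n4} = {n0}; idom=n0
  n8: preds {n5,n6,n9}: {n0,n5} ∩ {n0,n4,n6} ∩ {n0,n8,n9} = {n0}; idom=n0

DF derivation:
  join n3 pred n0: · stop@n0
  join n3 pred n1: n1 stop@n0
  join n4 pred n1: n1 stop@n0
  join n4 pred n2: n2 stop@n0
  join n5 pred n3: n3 stop@n0
  join n5 pred n4: n4 stop@n0
  join n8 pred n5: n5 stop@n0
  join n8 pred n6: n6→n4 stop@n0
  join n8 pred n9: n9→n8 stop@n0
  n0 → ∅
  n1 → {n3,n4}
  n2 → {n4}
  n3 → {n5}
  n4 → {n5,n8}
  n5 → {n8}
  n6 → {n8}
  n7 → ∅
  n8 → {n8}
  n9 → {n8}

φ for z: defs {n0,n5}
  DF⁺ = {n8}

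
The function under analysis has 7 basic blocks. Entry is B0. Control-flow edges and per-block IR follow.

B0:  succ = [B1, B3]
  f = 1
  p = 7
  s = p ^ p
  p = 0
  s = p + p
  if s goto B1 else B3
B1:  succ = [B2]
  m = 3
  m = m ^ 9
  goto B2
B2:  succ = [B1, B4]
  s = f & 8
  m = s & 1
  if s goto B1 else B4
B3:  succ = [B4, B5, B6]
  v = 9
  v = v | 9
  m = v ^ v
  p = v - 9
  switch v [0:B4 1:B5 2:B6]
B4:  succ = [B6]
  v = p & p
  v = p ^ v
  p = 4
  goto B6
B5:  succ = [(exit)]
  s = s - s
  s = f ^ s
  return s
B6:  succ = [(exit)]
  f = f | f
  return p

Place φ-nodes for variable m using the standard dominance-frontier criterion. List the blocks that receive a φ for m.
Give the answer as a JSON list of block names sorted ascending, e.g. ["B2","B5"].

Answer: ["B1", "B4", "B6"]

Working:
idom tree: B1←B0 B2←B1 B3←B0 B4←B0 B5←B3 B6←B0
Join-block Dom:
  B1: preds {B0,B2}: {B0} ∩ {B0,B1,B2} = {B0}; idom=B0
  B4: preds {B2,B3}: {B0,B1,B2} ∩ {B0,B3} = {B0}; idom=B0
  B6: preds {B3,B4}: {B0,B3} ∩ {B0,B4} = {B0}; idom=B0

DF walk-up:
  join B1 pred B0: · stop@B0
  join B1 pred B2: B2→B1 stop@B0
  join B4 pred B2: B2→B1 stop@B0
  join B4 pred B3: B3 stop@B0
  join B6 pred B3: B3 stop@B0
  join B6 pred B4: B4 stop@B0
  B0 → ∅
  B1 → {B1,B4}
  B2 → {B1,B4}
  B3 → {B4,B6}
  B4 → {B6}
  B5 → ∅
  B6 → ∅

φ for m: defs {B1,B2,B3}
  DF⁺ = {B1,B4,B6}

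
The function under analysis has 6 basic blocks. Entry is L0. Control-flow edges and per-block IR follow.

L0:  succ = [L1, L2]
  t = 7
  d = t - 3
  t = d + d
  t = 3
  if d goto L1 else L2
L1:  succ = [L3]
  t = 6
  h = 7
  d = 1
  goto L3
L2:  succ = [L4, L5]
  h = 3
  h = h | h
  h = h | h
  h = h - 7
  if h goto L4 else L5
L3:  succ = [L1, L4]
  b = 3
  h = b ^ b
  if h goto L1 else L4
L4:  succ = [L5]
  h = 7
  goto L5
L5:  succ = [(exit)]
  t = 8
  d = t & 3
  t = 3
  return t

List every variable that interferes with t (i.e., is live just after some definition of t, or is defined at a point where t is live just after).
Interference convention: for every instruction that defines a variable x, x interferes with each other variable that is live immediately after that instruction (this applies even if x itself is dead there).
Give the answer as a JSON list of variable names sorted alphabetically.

Answer: ["d"]

Derivation:
Per-block:
  L0 def {d,t} use ∅
  L1 def {d,h,t} use ∅
  L2 def {h} use ∅
  L3 def {b,h} use ∅
  L4 def {h} use ∅
  L5 def {d,t} use ∅

Backward fixpoint:
  L0 li=∅ lo=∅
  L1 li=∅ lo=∅
  L2 li=∅ lo=∅
  L3 li=∅ lo=∅
  L4 li=∅ lo=∅
  L5 li=∅ lo=∅

Conflict graph:
  b↔∅
  d↔{t}
  h↔∅
  t↔{d}

N(t) = ["d"]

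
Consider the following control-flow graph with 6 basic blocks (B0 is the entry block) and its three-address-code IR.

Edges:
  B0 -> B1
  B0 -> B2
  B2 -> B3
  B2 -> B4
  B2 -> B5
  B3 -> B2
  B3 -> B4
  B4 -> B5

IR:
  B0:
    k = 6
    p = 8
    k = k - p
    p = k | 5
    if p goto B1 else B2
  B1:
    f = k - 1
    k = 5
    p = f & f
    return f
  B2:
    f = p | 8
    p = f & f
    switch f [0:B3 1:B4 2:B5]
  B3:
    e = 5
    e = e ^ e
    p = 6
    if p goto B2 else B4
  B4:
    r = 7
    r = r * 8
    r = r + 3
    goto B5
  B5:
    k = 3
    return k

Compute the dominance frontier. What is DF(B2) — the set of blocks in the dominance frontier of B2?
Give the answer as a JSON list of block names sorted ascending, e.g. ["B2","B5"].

idom tree: B1←B0 B2←B0 B3←B2 B4←B2 B5←B2
Dom at joins:
  B2: preds {B0,B3}: {B0} ∩ {B0,B2,B3} = {B0}; idom=B0
  B4: preds {B2,B3}: {B0,B2} ∩ {B0,B2,B3} = {B0,B2}; idom=B2
  B5: preds {B2,B4}: {B0,B2} ∩ {B0,B2,B4} = {B0,B2}; idom=B2

DF derivation:
  B2←B0: walk · to B0
  B2←B3: walk B3→B2 to B0
  B4←B2: walk · to B2
  B4←B3: walk B3 to B2
  B5←B2: walk · to B2
  B5←B4: walk B4 to B2
  DF(B0)=∅
  DF(B1)=∅
  DF(B2)={B2}
  DF(B3)={B2,B4}
  DF(B4)={B5}
  DF(B5)=∅

DF(B2) = ["B2"]

Answer: ["B2"]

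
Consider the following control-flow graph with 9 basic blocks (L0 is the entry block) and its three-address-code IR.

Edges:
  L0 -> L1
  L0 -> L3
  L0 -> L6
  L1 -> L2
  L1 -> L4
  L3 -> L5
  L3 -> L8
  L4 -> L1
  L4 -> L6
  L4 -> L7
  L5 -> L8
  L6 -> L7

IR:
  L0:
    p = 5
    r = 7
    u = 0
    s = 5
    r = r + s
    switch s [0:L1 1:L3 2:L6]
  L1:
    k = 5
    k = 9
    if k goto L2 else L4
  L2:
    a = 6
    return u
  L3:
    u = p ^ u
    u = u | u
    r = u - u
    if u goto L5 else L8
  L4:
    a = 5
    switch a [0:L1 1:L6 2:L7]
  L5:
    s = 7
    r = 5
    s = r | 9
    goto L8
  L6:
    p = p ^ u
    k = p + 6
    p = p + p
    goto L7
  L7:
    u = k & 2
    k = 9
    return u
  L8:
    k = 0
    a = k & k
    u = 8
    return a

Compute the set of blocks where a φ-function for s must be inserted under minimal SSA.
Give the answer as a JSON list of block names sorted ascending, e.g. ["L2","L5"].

idom tree: L1←L0 L2←L1 L3←L0 L4←L1 L5←L3 L6←L0 L7←L0 L8←L3
Dom at joins:
  L1: preds {L0,L4}: {L0} ∩ {L0,L1,L4} = {L0}; idom=L0
  L6: preds {L0,L4}: {L0} ∩ {L0,L1,L4} = {L0}; idom=L0
  L7: preds {L4,L6}: {L0,L1,L4} ∩ {L0,L6} = {L0}; idom=L0
  L8: preds {L3,L5}: {L0,L3} ∩ {L0,L3,L5} = {L0,L3}; idom=L3

DF derivation:
  join L1 pred L0: · stop@L0
  join L1 pred L4: L4→L1 stop@L0
  join L6 pred L0: · stop@L0
  join L6 pred L4: L4→L1 stop@L0
  join L7 pred L4: L4→L1 stop@L0
  join L7 pred L6: L6 stop@L0
  join L8 pred L3: · stop@L3
  join L8 pred L5: L5 stop@L3
  L0 → ∅
  L1 → {L1,L6,L7}
  L2 → ∅
  L3 → ∅
  L4 → {L1,L6,L7}
  L5 → {L8}
  L6 → {L7}
  L7 → ∅
  L8 → ∅

φ for s: defs {L0,L5}
  DF⁺ = {L8}

Answer: ["L8"]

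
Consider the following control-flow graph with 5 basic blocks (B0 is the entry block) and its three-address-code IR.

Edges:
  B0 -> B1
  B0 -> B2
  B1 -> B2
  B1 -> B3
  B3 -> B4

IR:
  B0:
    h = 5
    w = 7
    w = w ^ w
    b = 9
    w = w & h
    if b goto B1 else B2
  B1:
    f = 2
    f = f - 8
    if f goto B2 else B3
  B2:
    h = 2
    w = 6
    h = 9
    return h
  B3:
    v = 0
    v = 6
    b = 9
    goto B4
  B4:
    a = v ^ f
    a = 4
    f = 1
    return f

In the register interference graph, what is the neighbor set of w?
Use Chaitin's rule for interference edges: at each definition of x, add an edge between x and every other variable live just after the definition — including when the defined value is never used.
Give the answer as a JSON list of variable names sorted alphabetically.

Answer: ["b", "h"]

Derivation:
Per-block:
  B0: {b,h,w} / ∅
  B1: {f} / ∅
  B2: {h,w} / ∅
  B3: {b,v} / ∅
  B4: {a,f} / {f,v}

Liveness:
  live B0: ∅→∅
  live B1: ∅→{f}
  live B2: ∅→∅
  live B3: {f}→{f,v}
  live B4: {f,v}→∅

Conflict graph:
  a — ∅
  b — {f,h,v,w}
  f — {b,v}
  h — {b,w}
  v — {b,f}
  w — {b,h}

N(w) = ["b", "h"]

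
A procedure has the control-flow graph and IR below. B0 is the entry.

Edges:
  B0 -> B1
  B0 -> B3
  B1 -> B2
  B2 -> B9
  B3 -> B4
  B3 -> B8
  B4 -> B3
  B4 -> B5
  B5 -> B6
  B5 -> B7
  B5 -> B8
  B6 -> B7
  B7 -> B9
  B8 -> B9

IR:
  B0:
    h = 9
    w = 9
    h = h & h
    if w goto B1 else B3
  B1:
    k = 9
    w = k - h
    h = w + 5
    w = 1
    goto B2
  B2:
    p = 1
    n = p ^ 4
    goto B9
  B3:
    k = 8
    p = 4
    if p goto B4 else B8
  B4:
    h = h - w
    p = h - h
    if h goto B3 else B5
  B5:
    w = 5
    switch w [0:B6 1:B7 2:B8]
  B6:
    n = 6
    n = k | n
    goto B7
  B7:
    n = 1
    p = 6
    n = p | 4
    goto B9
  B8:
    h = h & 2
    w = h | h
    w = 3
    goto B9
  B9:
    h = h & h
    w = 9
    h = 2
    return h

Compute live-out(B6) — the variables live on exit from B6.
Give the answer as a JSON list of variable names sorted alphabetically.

Block summaries:
  B0: {h,w} / ∅
  B1: {h,k,w} / {h}
  B2: {n,p} / ∅
  B3: {k,p} / ∅
  B4: {h,p} / {h,w}
  B5: {w} / ∅
  B6: {n} / {k}
  B7: {n,p} / ∅
  B8: {h,w} / {h}
  B9: {h,w} / {h}

Liveness:
  B0: in=∅ out={h,w}
  B1: in={h} out={h}
  B2: in={h} out={h}
  B3: in={h,w} out={h,k,w}
  B4: in={h,k,w} out={h,k,w}
  B5: in={h,k} out={h,k}
  B6: in={h,k} out={h}
  B7: in={h} out={h}
  B8: in={h} out={h}
  B9: in={h} out=∅

live-out(B6) = ["h"]

Answer: ["h"]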